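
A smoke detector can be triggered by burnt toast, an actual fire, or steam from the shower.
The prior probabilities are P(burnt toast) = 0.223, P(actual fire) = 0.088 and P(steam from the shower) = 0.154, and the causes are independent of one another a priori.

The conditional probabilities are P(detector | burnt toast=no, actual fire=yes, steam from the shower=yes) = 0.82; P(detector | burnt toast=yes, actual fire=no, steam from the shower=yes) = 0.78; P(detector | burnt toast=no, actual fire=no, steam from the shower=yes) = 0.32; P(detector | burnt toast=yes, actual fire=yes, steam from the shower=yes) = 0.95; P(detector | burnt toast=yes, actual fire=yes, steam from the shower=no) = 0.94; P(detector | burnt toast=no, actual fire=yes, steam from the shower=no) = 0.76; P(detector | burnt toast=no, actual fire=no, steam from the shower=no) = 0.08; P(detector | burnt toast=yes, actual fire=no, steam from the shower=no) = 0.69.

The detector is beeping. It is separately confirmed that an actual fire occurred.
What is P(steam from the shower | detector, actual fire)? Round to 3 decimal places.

P(detector | actual fire) = 0.76*0.777*0.846 + 0.82*0.777*0.154 + 0.94*0.223*0.846 + 0.95*0.223*0.154 = 0.499580 + 0.098120 + 0.177339 + 0.032625 = 0.807664
Of this, 0.130745 comes from 0.098120 + 0.032625 (the steam from the shower=true cases).
Hence the posterior is 0.130745/0.807664 ≈ 0.162.

P(steam from the shower | detector, actual fire) ≈ 0.162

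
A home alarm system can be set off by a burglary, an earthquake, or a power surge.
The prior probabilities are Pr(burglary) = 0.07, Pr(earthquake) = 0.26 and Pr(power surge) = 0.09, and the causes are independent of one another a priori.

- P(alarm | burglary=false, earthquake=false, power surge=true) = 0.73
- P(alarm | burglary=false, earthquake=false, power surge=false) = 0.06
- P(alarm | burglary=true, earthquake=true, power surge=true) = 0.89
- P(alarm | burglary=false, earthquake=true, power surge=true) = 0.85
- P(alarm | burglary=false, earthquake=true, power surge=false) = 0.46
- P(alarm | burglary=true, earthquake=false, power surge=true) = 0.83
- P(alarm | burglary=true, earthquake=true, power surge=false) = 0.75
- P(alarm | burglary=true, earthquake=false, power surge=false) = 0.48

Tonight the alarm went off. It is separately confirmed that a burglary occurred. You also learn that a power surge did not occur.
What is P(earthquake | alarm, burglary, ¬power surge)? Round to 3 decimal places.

Enumerate both values of earthquake and weight by the priors:
  P(alarm | burglary, ¬power surge) = 0.48·0.74 + 0.75·0.26
        = 0.355200 + 0.195000 = 0.550200
The terms with earthquake present sum to 0.195000, so
  P(earthquake | alarm, burglary, ¬power surge) = 0.195000 / 0.550200 ≈ 0.354

P(earthquake | alarm, burglary, ¬power surge) ≈ 0.354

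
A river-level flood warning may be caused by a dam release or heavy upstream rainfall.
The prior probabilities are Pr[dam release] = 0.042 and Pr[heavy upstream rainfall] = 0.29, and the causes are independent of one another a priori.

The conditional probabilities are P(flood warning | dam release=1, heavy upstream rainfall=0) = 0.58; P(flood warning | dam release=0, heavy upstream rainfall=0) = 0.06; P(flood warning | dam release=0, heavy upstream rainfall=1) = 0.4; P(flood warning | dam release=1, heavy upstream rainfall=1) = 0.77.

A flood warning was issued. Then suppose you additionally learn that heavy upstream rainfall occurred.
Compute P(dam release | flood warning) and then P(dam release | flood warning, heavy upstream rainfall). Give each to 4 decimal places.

P(flood warning) = 0.06·0.958·0.71 + 0.4·0.958·0.29 + 0.58·0.042·0.71 + 0.77·0.042·0.29 = 0.040811 + 0.111128 + 0.017296 + 0.009379 = 0.178614
Restricting to configurations with dam release present: 0.017296 + 0.009379 = 0.026675.
So P(dam release | flood warning) = 0.026675/0.178614 ≈ 0.1493.

Now condition on the additional information:
For the numerator, keep only dam release=true terms: 0.77×0.042 = 0.032340
The normalizing constant is 0.4×0.958 + 0.77×0.042 = 0.415540
P(dam release | flood warning, heavy upstream rainfall) = 0.032340/0.415540 ≈ 0.0778

P(dam release | flood warning) ≈ 0.1493; P(dam release | flood warning, heavy upstream rainfall) ≈ 0.0778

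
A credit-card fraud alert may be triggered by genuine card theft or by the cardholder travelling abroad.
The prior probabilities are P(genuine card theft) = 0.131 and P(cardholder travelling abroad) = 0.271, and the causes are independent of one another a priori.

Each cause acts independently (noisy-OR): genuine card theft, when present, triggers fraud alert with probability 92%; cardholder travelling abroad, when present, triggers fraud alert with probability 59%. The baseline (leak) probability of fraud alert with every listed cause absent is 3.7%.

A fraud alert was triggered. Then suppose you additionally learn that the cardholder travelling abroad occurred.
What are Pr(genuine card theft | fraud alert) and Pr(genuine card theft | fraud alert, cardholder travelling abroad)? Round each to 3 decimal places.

Under noisy-OR, P(fraud alert | causes) = 1 − (1−0.037)·∏(1−qᵢ) over the active causes.
Numerator (weight on configurations with genuine card theft): 0.088142 + 0.034380 = 0.122522
Normalizer over all consistent configurations: 0.037*0.869*0.729 + 0.60517*0.869*0.271 + 0.92296*0.131*0.729 + 0.968414*0.131*0.271 = 0.288479
Posterior = 0.122522 / 0.288479 ≈ 0.425

Now also conditioning on cardholder travelling abroad=true:
Enumerate both values of genuine card theft and weight by the priors:
  P(fraud alert | cardholder travelling abroad) = 0.60517×0.869 + 0.968414×0.131
        = 0.525893 + 0.126862 = 0.652755
Configurations with genuine card theft contribute 0.126862, so
  P(genuine card theft | fraud alert, cardholder travelling abroad) = 0.126862 / 0.652755 ≈ 0.194

Pr(genuine card theft | fraud alert) ≈ 0.425; Pr(genuine card theft | fraud alert, cardholder travelling abroad) ≈ 0.194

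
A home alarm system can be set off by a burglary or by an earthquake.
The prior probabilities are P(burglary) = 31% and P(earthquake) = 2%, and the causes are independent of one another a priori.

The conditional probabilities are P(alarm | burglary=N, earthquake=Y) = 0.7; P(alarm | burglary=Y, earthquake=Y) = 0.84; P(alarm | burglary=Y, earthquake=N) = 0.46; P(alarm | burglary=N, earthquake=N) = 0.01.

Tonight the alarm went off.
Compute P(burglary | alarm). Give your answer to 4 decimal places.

P(alarm) = 0.01×0.69×0.98 + 0.7×0.69×0.02 + 0.46×0.31×0.98 + 0.84×0.31×0.02 = 0.006762 + 0.009660 + 0.139748 + 0.005208 = 0.161378
The burglary-present share is 0.139748 + 0.005208 = 0.144956.
So P(burglary | alarm) = 0.144956/0.161378 ≈ 0.8982.

P(burglary | alarm) ≈ 0.8982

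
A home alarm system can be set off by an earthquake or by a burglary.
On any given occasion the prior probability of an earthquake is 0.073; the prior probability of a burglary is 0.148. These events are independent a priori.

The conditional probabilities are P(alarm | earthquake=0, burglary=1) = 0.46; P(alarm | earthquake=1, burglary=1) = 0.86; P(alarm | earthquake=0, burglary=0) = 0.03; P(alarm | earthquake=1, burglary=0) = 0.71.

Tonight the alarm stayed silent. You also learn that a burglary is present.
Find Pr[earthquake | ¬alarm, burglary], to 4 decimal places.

Pr[earthquake | ¬alarm, burglary] ≈ 0.0200

P(¬alarm | burglary) = 0.54*0.927 + 0.14*0.073 = 0.500580 + 0.010220 = 0.510800
Of this, 0.010220 comes from 0.14*0.073 (the earthquake=true cases).
P(earthquake | ¬alarm, burglary) = 0.010220 / 0.510800 ≈ 0.0200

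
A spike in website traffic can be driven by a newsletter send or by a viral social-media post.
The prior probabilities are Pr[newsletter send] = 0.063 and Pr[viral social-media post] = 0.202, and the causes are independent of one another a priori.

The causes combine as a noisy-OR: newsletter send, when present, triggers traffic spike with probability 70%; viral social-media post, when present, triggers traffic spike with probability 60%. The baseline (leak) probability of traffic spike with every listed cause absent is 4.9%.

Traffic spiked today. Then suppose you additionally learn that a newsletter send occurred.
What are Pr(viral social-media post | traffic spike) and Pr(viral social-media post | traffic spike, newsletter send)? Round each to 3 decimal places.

Under noisy-OR, P(traffic spike | causes) = 1 − (1−0.049)·∏(1−qᵢ) over the active causes.
Sum P(traffic spike|·) weighted by the priors over the 4 (newsletter send, viral social-media post) configurations:
  P(traffic spike) = 0.049·0.937·0.798 + 0.6196·0.937·0.202 + 0.7147·0.063·0.798 + 0.88588·0.063·0.202
        = 0.036639 + 0.117274 + 0.035931 + 0.011274 = 0.201118
Configurations with viral social-media post contribute 0.128548, so
  P(viral social-media post | traffic spike) = 0.128548 / 0.201118 ≈ 0.639

Now condition on the additional information:
For the numerator, keep only viral social-media post=true terms: 0.88588*0.202 = 0.178948
Denominator P(traffic spike | newsletter send): 0.7147*0.798 + 0.88588*0.202 = 0.749279
Posterior = 0.178948 / 0.749279 ≈ 0.239

Pr(viral social-media post | traffic spike) ≈ 0.639; Pr(viral social-media post | traffic spike, newsletter send) ≈ 0.239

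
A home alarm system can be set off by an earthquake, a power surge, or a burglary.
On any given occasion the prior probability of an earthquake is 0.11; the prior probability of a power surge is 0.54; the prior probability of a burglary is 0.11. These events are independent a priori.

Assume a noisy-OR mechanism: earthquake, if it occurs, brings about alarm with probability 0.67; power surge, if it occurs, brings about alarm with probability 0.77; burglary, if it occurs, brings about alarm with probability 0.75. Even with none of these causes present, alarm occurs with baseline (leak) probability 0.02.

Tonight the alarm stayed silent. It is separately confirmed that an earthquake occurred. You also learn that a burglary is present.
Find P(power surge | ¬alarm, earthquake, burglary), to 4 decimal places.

Under noisy-OR, P(alarm | causes) = 1 − (1−0.02)·∏(1−qᵢ) over the active causes.
For the numerator, keep only power surge=true terms: 0.018595*0.54 = 0.010041
Denominator P(¬alarm | earthquake, burglary): 0.08085*0.46 + 0.018595*0.54 = 0.047232
P(power surge | ¬alarm, earthquake, burglary) = 0.010041/0.047232 ≈ 0.2126

P(power surge | ¬alarm, earthquake, burglary) ≈ 0.2126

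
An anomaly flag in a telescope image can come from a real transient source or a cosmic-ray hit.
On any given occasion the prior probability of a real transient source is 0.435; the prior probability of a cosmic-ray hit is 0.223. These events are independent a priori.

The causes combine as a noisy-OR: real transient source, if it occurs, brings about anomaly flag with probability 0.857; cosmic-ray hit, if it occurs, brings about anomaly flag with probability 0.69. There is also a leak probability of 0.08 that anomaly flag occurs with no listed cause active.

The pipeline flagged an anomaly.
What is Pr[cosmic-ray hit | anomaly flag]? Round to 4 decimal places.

Under noisy-OR, P(anomaly flag | causes) = 1 − (1−0.08)·∏(1−qᵢ) over the active causes.
Numerator (weight on configurations with cosmic-ray hit): 0.090061 + 0.093049 = 0.183110
The normalizing constant is 0.08·0.565·0.777 + 0.7148·0.565·0.223 + 0.86844·0.435·0.777 + 0.959216·0.435·0.223 = 0.511758
P(cosmic-ray hit | anomaly flag) = 0.183110/0.511758 ≈ 0.3578

Pr[cosmic-ray hit | anomaly flag] ≈ 0.3578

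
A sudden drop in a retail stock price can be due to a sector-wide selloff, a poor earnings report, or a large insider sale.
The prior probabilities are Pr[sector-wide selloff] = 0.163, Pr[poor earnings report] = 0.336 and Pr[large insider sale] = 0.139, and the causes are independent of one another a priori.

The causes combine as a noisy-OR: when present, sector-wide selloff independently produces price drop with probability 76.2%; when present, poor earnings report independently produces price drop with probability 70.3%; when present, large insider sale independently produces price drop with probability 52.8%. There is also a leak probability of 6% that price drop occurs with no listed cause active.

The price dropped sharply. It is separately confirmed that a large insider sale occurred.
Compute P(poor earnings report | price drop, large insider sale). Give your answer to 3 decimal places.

P(poor earnings report | price drop, large insider sale) ≈ 0.423

Under noisy-OR, P(price drop | causes) = 1 − (1−0.06)·∏(1−qᵢ) over the active causes.
Enumerate the 4 (sector-wide selloff, poor earnings report) configurations and weight by the priors:
  P(price drop | large insider sale) = 0.55632×0.837×0.664 + 0.868227×0.837×0.336 + 0.894404×0.163×0.664 + 0.968638×0.163×0.336
        = 0.309185 + 0.244173 + 0.096803 + 0.053050 = 0.703211
Keeping only the poor earnings report-present terms gives 0.297223, so
  P(poor earnings report | price drop, large insider sale) = 0.297223 / 0.703211 ≈ 0.423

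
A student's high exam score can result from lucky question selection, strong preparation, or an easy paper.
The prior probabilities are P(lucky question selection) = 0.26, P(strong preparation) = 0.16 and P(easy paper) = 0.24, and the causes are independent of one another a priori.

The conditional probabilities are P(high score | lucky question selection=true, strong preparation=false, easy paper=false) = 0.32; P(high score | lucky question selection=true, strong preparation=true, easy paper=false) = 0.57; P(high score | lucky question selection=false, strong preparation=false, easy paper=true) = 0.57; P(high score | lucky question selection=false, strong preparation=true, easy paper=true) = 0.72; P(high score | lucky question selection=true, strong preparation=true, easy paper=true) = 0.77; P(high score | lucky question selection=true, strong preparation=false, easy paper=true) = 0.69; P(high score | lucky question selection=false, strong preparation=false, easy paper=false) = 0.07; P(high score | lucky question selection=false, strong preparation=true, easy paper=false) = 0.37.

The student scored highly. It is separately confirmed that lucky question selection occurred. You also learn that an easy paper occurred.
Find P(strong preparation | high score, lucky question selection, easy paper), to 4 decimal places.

P(strong preparation | high score, lucky question selection, easy paper) ≈ 0.1753

Enumerate both values of strong preparation and weight by the priors:
  P(high score | lucky question selection, easy paper) = 0.69×0.84 + 0.77×0.16
        = 0.579600 + 0.123200 = 0.702800
The terms with strong preparation present sum to 0.123200, so
  P(strong preparation | high score, lucky question selection, easy paper) = 0.123200 / 0.702800 ≈ 0.1753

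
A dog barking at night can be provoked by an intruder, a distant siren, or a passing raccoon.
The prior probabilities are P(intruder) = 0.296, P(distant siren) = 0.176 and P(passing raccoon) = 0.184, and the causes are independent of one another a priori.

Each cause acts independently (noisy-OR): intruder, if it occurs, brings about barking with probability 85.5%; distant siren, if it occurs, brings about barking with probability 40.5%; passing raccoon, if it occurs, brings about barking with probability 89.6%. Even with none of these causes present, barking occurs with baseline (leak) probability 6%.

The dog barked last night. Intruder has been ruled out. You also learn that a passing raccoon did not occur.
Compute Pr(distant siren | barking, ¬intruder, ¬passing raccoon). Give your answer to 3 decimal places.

Pr(distant siren | barking, ¬intruder, ¬passing raccoon) ≈ 0.611

Under noisy-OR, P(barking | causes) = 1 − (1−0.06)·∏(1−qᵢ) over the active causes.
Weight on distant siren=true, given the evidence: 0.4407·0.176 = 0.077563
Normalizer over all consistent configurations: 0.06·0.824 + 0.4407·0.176 = 0.127003
Posterior = 0.077563 / 0.127003 ≈ 0.611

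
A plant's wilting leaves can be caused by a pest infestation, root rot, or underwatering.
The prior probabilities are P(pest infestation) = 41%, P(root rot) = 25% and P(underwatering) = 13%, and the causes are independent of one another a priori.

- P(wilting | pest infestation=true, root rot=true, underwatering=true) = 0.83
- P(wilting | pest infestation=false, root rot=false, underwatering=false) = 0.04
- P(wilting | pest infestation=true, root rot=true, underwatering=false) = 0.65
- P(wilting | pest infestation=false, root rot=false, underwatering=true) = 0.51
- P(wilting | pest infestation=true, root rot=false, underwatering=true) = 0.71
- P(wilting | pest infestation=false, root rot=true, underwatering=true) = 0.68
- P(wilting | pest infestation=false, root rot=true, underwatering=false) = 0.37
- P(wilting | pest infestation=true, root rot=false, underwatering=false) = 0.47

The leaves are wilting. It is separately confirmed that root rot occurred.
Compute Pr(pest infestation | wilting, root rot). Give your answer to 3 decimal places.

Weight on pest infestation=true, given the evidence: 0.231855 + 0.044239 = 0.276094
The normalizing constant is 0.37·0.59·0.87 + 0.68·0.59·0.13 + 0.65·0.41·0.87 + 0.83·0.41·0.13 = 0.518171
P(pest infestation | wilting, root rot) = 0.276094/0.518171 ≈ 0.533

Pr(pest infestation | wilting, root rot) ≈ 0.533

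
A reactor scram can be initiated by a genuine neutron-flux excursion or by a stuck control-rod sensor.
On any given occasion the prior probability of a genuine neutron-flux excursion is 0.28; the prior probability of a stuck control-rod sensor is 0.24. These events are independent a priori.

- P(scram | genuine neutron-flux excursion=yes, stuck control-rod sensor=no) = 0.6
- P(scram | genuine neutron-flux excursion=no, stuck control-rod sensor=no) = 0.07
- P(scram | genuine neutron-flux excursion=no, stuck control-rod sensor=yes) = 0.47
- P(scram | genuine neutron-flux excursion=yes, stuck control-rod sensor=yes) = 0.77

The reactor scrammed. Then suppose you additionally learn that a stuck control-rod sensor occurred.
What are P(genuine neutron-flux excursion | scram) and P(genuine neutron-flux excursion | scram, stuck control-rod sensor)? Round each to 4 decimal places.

P(genuine neutron-flux excursion | scram) ≈ 0.6002; P(genuine neutron-flux excursion | scram, stuck control-rod sensor) ≈ 0.3892

P(scram) = 0.07*0.72*0.76 + 0.47*0.72*0.24 + 0.6*0.28*0.76 + 0.77*0.28*0.24 = 0.038304 + 0.081216 + 0.127680 + 0.051744 = 0.298944
Restricting to configurations with genuine neutron-flux excursion present: 0.127680 + 0.051744 = 0.179424.
So P(genuine neutron-flux excursion | scram) = 0.179424/0.298944 ≈ 0.6002.

Now condition on the additional information:
By total probability over both values of genuine neutron-flux excursion:
  P(scram | stuck control-rod sensor) = 0.47·0.72 + 0.77·0.28
        = 0.338400 + 0.215600 = 0.554000
Keeping only the genuine neutron-flux excursion-present terms gives 0.215600, so
  P(genuine neutron-flux excursion | scram, stuck control-rod sensor) = 0.215600 / 0.554000 ≈ 0.3892
The drop from 0.6002 to 0.3892 is the explaining-away (discounting) effect.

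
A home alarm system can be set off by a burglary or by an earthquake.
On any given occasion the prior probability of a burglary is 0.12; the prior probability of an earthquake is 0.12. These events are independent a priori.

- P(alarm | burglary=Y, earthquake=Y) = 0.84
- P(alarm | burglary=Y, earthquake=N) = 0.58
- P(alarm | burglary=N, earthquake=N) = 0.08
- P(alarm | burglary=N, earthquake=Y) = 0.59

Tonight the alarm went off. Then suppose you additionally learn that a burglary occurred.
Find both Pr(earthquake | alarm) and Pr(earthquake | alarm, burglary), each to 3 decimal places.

Weight on earthquake=true, given the evidence: 0.062304 + 0.012096 = 0.074400
Denominator P(alarm): 0.08·0.88·0.88 + 0.59·0.88·0.12 + 0.58·0.12·0.88 + 0.84·0.12·0.12 = 0.197600
P(earthquake | alarm) = 0.074400/0.197600 ≈ 0.377

Now condition on the additional information:
P(alarm | burglary) = 0.58*0.88 + 0.84*0.12 = 0.510400 + 0.100800 = 0.611200
Of this, 0.100800 comes from 0.84*0.12 (the earthquake=true cases).
P(earthquake | alarm, burglary) = 0.100800 / 0.611200 ≈ 0.165
Conditioning on burglary lowers the posterior on earthquake: the classic explaining-away effect in a common-effect structure.

Pr(earthquake | alarm) ≈ 0.377; Pr(earthquake | alarm, burglary) ≈ 0.165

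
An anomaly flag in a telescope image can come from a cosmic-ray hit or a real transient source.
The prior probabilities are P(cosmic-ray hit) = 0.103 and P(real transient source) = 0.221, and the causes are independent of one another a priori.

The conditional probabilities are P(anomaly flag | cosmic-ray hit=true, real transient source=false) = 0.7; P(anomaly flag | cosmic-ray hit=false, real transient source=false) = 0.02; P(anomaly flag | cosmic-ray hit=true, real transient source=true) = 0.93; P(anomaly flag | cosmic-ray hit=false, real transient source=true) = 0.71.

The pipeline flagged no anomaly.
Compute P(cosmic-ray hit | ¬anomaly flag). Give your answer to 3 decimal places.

P(¬anomaly flag) = 0.98×0.897×0.779 + 0.29×0.897×0.221 + 0.3×0.103×0.779 + 0.07×0.103×0.221 = 0.684788 + 0.057489 + 0.024071 + 0.001593 = 0.767941
Of this, 0.025664 comes from 0.024071 + 0.001593 (the cosmic-ray hit=true cases).
Hence the posterior is 0.025664/0.767941 ≈ 0.033.

P(cosmic-ray hit | ¬anomaly flag) ≈ 0.033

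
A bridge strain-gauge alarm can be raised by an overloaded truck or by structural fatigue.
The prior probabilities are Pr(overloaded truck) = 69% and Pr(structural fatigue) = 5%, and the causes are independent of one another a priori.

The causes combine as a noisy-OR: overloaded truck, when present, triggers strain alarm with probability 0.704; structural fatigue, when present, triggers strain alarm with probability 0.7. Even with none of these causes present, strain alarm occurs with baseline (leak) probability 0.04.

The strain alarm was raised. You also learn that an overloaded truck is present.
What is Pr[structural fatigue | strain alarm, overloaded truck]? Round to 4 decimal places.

Pr[structural fatigue | strain alarm, overloaded truck] ≈ 0.0630

Under noisy-OR, P(strain alarm | causes) = 1 − (1−0.04)·∏(1−qᵢ) over the active causes.
Numerator (weight on configurations with structural fatigue): 0.914752×0.05 = 0.045738
Normalizer over all consistent configurations: 0.71584×0.95 + 0.914752×0.05 = 0.725786
Posterior = 0.045738 / 0.725786 ≈ 0.0630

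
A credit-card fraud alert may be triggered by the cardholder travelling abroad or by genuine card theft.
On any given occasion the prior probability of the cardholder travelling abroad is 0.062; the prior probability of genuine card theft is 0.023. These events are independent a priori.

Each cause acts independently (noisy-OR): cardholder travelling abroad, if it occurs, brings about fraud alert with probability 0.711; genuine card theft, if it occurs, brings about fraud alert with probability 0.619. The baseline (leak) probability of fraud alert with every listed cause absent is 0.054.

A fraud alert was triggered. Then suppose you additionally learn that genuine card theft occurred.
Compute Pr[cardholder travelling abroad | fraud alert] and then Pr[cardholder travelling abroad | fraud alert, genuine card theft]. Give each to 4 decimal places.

Under noisy-OR, P(fraud alert | causes) = 1 − (1−0.054)·∏(1−qᵢ) over the active causes.
For the numerator, keep only cardholder travelling abroad=true terms: 0.044013 + 0.001277 = 0.045290
Denominator P(fraud alert): 0.054·0.938·0.977 + 0.639574·0.938·0.023 + 0.726606·0.062·0.977 + 0.895837·0.062·0.023 = 0.108575
P(cardholder travelling abroad | fraud alert) = 0.045290/0.108575 ≈ 0.4171

Now also conditioning on genuine card theft=true:
Weight on cardholder travelling abroad=true, given the evidence: 0.895837*0.062 = 0.055542
Denominator P(fraud alert | genuine card theft): 0.639574*0.938 + 0.895837*0.062 = 0.655462
P(cardholder travelling abroad | fraud alert, genuine card theft) = 0.055542/0.655462 ≈ 0.0847
Conditioning on genuine card theft lowers the posterior on cardholder travelling abroad: the classic explaining-away effect in a common-effect structure.

Pr[cardholder travelling abroad | fraud alert] ≈ 0.4171; Pr[cardholder travelling abroad | fraud alert, genuine card theft] ≈ 0.0847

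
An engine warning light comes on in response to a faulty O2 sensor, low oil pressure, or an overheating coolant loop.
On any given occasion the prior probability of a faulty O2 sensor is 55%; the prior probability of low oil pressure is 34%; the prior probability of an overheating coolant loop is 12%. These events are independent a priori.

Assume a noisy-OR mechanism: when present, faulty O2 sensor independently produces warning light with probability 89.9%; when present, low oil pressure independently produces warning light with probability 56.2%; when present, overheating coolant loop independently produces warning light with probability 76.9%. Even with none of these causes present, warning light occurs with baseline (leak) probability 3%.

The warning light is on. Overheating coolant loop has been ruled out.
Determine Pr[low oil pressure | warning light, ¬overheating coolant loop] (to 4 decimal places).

Pr[low oil pressure | warning light, ¬overheating coolant loop] ≈ 0.4425

Under noisy-OR, P(warning light | causes) = 1 − (1−0.03)·∏(1−qᵢ) over the active causes.
Enumerate the 4 (faulty O2 sensor, low oil pressure) configurations and weight by the priors:
  P(warning light | ¬overheating coolant loop) = 0.03*0.45*0.66 + 0.57514*0.45*0.34 + 0.90203*0.55*0.66 + 0.957089*0.55*0.34
        = 0.008910 + 0.087996 + 0.327437 + 0.178976 = 0.603319
Configurations with low oil pressure contribute 0.266972, so
  P(low oil pressure | warning light, ¬overheating coolant loop) = 0.266972 / 0.603319 ≈ 0.4425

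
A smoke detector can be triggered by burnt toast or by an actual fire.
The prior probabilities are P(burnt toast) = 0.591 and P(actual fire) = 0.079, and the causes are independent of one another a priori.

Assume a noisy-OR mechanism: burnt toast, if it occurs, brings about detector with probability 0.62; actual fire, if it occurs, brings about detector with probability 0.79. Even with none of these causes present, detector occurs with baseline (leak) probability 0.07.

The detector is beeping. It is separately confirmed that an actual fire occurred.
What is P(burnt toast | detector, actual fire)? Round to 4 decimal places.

P(burnt toast | detector, actual fire) ≈ 0.6244

Under noisy-OR, P(detector | causes) = 1 − (1−0.07)·∏(1−qᵢ) over the active causes.
Weight on burnt toast=true, given the evidence: 0.925786×0.591 = 0.547140
Normalizer over all consistent configurations: 0.8047×0.409 + 0.925786×0.591 = 0.876262
Posterior = 0.547140 / 0.876262 ≈ 0.6244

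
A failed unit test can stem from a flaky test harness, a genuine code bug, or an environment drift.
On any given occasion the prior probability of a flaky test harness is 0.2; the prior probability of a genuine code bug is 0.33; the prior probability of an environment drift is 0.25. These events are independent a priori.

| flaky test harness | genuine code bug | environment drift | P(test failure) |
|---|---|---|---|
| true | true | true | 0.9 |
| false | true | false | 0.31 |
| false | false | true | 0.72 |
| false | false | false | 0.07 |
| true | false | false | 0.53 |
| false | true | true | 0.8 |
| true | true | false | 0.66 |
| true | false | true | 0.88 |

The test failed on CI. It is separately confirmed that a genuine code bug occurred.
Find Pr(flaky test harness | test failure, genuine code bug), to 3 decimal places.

Pr(flaky test harness | test failure, genuine code bug) ≈ 0.294

P(test failure | genuine code bug) = 0.31*0.8*0.75 + 0.8*0.8*0.25 + 0.66*0.2*0.75 + 0.9*0.2*0.25 = 0.186000 + 0.160000 + 0.099000 + 0.045000 = 0.490000
Of this, 0.144000 comes from 0.099000 + 0.045000 (the flaky test harness=true cases).
Hence the posterior is 0.144000/0.490000 ≈ 0.294.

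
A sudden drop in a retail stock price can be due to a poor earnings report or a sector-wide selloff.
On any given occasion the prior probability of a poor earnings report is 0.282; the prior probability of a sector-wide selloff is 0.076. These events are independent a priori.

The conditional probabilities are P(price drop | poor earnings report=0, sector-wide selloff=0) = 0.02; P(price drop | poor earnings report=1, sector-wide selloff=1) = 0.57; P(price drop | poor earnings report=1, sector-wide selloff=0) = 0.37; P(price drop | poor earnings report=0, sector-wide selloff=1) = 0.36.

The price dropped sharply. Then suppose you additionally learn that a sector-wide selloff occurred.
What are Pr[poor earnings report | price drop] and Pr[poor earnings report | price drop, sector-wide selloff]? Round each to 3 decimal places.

Sum P(price drop|·) weighted by the priors over the 4 (poor earnings report, sector-wide selloff) configurations:
  P(price drop) = 0.02·0.718·0.924 + 0.36·0.718·0.076 + 0.37·0.282·0.924 + 0.57·0.282·0.076
        = 0.013269 + 0.019644 + 0.096410 + 0.012216 = 0.141539
The terms with poor earnings report present sum to 0.108626, so
  P(poor earnings report | price drop) = 0.108626 / 0.141539 ≈ 0.767

Now also conditioning on sector-wide selloff=true:
P(price drop | sector-wide selloff) = 0.36×0.718 + 0.57×0.282 = 0.258480 + 0.160740 = 0.419220
Restricting to configurations with poor earnings report present: 0.57×0.282 = 0.160740.
P(poor earnings report | price drop, sector-wide selloff) = 0.160740 / 0.419220 ≈ 0.383
Conditioning on sector-wide selloff lowers the posterior on poor earnings report: the classic explaining-away effect in a common-effect structure.

Pr[poor earnings report | price drop] ≈ 0.767; Pr[poor earnings report | price drop, sector-wide selloff] ≈ 0.383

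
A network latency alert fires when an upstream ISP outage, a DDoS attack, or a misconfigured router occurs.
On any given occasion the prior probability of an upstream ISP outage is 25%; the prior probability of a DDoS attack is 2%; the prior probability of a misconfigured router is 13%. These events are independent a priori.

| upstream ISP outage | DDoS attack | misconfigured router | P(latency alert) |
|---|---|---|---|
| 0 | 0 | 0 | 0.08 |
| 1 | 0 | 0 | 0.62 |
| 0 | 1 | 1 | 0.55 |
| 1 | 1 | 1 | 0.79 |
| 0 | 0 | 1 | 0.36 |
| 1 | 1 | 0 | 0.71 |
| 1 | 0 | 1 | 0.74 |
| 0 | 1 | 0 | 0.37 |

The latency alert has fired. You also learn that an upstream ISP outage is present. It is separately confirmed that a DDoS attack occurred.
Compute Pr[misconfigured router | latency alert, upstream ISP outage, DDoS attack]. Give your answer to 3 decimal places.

Pr[misconfigured router | latency alert, upstream ISP outage, DDoS attack] ≈ 0.143

P(latency alert | upstream ISP outage, DDoS attack) = 0.71·0.87 + 0.79·0.13 = 0.617700 + 0.102700 = 0.720400
The misconfigured router-present share is 0.79·0.13 = 0.102700.
P(misconfigured router | latency alert, upstream ISP outage, DDoS attack) = 0.102700 / 0.720400 ≈ 0.143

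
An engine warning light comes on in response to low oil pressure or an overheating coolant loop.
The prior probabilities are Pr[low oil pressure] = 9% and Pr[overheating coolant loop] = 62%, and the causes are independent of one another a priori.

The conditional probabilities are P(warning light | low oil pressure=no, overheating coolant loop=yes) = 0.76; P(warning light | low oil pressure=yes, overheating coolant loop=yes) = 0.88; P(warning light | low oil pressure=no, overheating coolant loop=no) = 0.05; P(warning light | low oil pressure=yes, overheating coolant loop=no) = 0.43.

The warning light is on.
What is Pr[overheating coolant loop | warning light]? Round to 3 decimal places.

Pr[overheating coolant loop | warning light] ≈ 0.937

Sum P(warning light|·) weighted by the priors over the 4 (low oil pressure, overheating coolant loop) configurations:
  P(warning light) = 0.05*0.91*0.38 + 0.76*0.91*0.62 + 0.43*0.09*0.38 + 0.88*0.09*0.62
        = 0.017290 + 0.428792 + 0.014706 + 0.049104 = 0.509892
Configurations with overheating coolant loop contribute 0.477896, so
  P(overheating coolant loop | warning light) = 0.477896 / 0.509892 ≈ 0.937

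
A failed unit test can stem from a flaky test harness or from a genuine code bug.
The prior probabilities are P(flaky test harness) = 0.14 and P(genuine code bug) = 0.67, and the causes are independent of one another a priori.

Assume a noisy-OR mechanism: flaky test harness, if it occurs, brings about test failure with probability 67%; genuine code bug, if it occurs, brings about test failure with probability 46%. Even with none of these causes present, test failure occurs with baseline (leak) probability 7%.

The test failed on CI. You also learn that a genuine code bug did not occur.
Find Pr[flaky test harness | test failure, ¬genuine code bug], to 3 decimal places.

Pr[flaky test harness | test failure, ¬genuine code bug] ≈ 0.617

Under noisy-OR, P(test failure | causes) = 1 − (1−0.07)·∏(1−qᵢ) over the active causes.
P(test failure | ¬genuine code bug) = 0.07·0.86 + 0.6931·0.14 = 0.060200 + 0.097034 = 0.157234
The flaky test harness-present share is 0.6931·0.14 = 0.097034.
P(flaky test harness | test failure, ¬genuine code bug) = 0.097034 / 0.157234 ≈ 0.617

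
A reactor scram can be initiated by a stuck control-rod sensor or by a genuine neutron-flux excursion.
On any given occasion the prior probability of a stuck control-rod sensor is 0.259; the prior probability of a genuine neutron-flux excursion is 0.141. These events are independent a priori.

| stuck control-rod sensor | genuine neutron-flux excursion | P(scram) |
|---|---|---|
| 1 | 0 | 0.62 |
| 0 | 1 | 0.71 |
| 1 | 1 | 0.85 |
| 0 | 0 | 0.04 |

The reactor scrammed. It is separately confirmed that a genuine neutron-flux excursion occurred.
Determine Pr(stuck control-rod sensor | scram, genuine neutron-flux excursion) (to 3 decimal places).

Pr(stuck control-rod sensor | scram, genuine neutron-flux excursion) ≈ 0.295

For the numerator, keep only stuck control-rod sensor=true terms: 0.85·0.259 = 0.220150
Denominator P(scram | genuine neutron-flux excursion): 0.71·0.741 + 0.85·0.259 = 0.746260
Posterior = 0.220150 / 0.746260 ≈ 0.295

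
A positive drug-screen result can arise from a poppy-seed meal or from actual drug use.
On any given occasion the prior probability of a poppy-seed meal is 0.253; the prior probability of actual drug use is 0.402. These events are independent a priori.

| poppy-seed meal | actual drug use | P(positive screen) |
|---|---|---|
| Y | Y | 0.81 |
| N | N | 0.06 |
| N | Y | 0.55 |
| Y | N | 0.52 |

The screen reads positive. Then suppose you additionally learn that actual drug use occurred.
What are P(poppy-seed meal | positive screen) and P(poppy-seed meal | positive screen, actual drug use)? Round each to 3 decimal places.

P(poppy-seed meal | positive screen) ≈ 0.456; P(poppy-seed meal | positive screen, actual drug use) ≈ 0.333

For the numerator, keep only poppy-seed meal=true terms: 0.078673 + 0.082382 = 0.161055
Denominator P(positive screen): 0.06*0.747*0.598 + 0.55*0.747*0.402 + 0.52*0.253*0.598 + 0.81*0.253*0.402 = 0.353019
Posterior = 0.161055 / 0.353019 ≈ 0.456

Now also conditioning on actual drug use=true:
P(positive screen | actual drug use) = 0.55·0.747 + 0.81·0.253 = 0.410850 + 0.204930 = 0.615780
Restricting to configurations with poppy-seed meal present: 0.81·0.253 = 0.204930.
P(poppy-seed meal | positive screen, actual drug use) = 0.204930 / 0.615780 ≈ 0.333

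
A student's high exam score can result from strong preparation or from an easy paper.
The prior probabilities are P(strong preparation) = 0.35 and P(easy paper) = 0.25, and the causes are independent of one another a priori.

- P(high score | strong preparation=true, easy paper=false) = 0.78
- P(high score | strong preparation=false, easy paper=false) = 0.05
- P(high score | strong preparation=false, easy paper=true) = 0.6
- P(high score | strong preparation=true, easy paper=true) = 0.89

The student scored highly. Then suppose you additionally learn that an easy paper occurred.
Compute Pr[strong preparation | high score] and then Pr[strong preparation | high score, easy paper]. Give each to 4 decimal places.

Weight on strong preparation=true, given the evidence: 0.204750 + 0.077875 = 0.282625
The normalizing constant is 0.05*0.65*0.75 + 0.6*0.65*0.25 + 0.78*0.35*0.75 + 0.89*0.35*0.25 = 0.404500
P(strong preparation | high score) = 0.282625/0.404500 ≈ 0.6987

With the extra evidence:
For the numerator, keep only strong preparation=true terms: 0.89·0.35 = 0.311500
The normalizing constant is 0.6·0.65 + 0.89·0.35 = 0.701500
P(strong preparation | high score, easy paper) = 0.311500/0.701500 ≈ 0.4440
The drop from 0.6987 to 0.4440 is the explaining-away (discounting) effect.

Pr[strong preparation | high score] ≈ 0.6987; Pr[strong preparation | high score, easy paper] ≈ 0.4440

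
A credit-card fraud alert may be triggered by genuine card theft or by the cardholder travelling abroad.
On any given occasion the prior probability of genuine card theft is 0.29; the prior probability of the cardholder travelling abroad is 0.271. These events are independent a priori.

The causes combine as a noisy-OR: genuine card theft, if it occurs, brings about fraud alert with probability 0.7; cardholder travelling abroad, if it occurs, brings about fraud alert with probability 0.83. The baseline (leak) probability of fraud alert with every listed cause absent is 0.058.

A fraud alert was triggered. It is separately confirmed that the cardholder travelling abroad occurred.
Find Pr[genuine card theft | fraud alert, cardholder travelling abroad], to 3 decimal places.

Under noisy-OR, P(fraud alert | causes) = 1 − (1−0.058)·∏(1−qᵢ) over the active causes.
P(fraud alert | cardholder travelling abroad) = 0.83986*0.71 + 0.951958*0.29 = 0.596301 + 0.276068 = 0.872369
The genuine card theft-present share is 0.951958*0.29 = 0.276068.
Hence the posterior is 0.276068/0.872369 ≈ 0.316.

Pr[genuine card theft | fraud alert, cardholder travelling abroad] ≈ 0.316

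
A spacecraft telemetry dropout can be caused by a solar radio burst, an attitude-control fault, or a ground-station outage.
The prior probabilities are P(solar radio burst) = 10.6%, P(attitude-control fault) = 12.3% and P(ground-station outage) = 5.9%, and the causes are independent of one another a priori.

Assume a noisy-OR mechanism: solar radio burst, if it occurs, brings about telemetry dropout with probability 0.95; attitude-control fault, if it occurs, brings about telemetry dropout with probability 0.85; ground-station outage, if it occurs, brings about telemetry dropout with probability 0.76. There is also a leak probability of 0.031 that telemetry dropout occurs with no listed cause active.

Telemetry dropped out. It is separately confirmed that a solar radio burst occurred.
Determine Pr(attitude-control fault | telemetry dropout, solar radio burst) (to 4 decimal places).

Pr(attitude-control fault | telemetry dropout, solar radio burst) ≈ 0.1274

Under noisy-OR, P(telemetry dropout | causes) = 1 − (1−0.031)·∏(1−qᵢ) over the active causes.
Weight on attitude-control fault=true, given the evidence: 0.114902 + 0.007244 = 0.122146
Normalizer over all consistent configurations: 0.95155*0.877*0.941 + 0.988372*0.877*0.059 + 0.992733*0.123*0.941 + 0.998256*0.123*0.059 = 0.958560
Posterior = 0.122146 / 0.958560 ≈ 0.1274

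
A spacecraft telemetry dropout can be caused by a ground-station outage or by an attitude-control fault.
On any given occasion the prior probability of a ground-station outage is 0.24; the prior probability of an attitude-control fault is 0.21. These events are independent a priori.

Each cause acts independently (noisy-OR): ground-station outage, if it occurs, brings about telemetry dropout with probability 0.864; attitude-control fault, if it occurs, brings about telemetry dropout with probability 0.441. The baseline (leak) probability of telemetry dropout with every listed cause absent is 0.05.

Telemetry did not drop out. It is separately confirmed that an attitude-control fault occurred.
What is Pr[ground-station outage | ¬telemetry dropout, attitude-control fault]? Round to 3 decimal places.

Pr[ground-station outage | ¬telemetry dropout, attitude-control fault] ≈ 0.041

Under noisy-OR, P(telemetry dropout | causes) = 1 − (1−0.05)·∏(1−qᵢ) over the active causes.
P(¬telemetry dropout | attitude-control fault) = 0.53105·0.76 + 0.072223·0.24 = 0.403598 + 0.017334 = 0.420932
Restricting to configurations with ground-station outage present: 0.072223·0.24 = 0.017334.
So P(ground-station outage | ¬telemetry dropout, attitude-control fault) = 0.017334/0.420932 ≈ 0.041.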